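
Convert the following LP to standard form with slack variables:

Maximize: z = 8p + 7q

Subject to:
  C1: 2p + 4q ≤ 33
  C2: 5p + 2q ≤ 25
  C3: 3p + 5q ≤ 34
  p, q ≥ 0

max z = 8p + 7q

s.t.
  2p + 4q + s1 = 33
  5p + 2q + s2 = 25
  3p + 5q + s3 = 34
  p, q, s1, s2, s3 ≥ 0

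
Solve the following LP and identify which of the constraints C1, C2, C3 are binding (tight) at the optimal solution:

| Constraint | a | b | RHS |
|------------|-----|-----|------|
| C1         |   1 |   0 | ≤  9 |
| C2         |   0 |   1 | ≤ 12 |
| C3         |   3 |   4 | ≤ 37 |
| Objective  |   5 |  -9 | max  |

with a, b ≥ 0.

At a = 9, b = 0, compute slack b - a·x for each constraint:
  C1: 9 − 9 = 0  (binding)
  C2: 12 − 0 = 12  (slack)
  C3: 37 − 27 = 10  (slack)

Optimal: a = 9, b = 0
Binding: C1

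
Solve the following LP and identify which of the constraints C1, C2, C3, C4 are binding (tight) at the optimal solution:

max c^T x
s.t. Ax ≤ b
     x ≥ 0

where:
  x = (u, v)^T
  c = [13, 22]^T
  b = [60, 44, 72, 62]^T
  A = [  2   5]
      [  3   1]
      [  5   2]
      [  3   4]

At u = 10, v = 8, compute slack b - a·x for each constraint:
  C1: 60 − 60 = 0  (binding)
  C2: 44 − 38 = 6  (slack)
  C3: 72 − 66 = 6  (slack)
  C4: 62 − 62 = 0  (binding)

Optimal: u = 10, v = 8
Binding: C1, C4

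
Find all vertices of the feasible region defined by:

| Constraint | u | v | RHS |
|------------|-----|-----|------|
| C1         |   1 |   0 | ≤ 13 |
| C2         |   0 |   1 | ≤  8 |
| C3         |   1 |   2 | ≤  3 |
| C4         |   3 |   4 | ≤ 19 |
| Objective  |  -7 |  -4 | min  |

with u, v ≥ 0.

(0, 0), (3, 0), (0, 1.5)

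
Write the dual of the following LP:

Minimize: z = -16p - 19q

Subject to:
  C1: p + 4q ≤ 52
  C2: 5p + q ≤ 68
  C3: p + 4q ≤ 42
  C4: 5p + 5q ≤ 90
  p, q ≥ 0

Primal min cᵀx s.t. Ax ≤ b, x ≥ 0  →  Dual max −bᵀy s.t. Aᵀy ≥ −c, y ≥ 0.

Maximize: z = -52y1 - 68y2 - 42y3 - 90y4

Subject to:
  y1 + 5y2 + y3 + 5y4 ≥ 16
  4y1 + y2 + 4y3 + 5y4 ≥ 19
  y1, y2, y3, y4 ≥ 0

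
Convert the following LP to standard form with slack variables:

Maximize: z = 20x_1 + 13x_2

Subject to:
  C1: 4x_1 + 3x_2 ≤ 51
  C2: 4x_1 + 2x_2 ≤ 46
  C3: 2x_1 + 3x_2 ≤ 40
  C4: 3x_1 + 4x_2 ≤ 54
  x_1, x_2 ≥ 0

max z = 20x_1 + 13x_2

s.t.
  4x_1 + 3x_2 + s1 = 51
  4x_1 + 2x_2 + s2 = 46
  2x_1 + 3x_2 + s3 = 40
  3x_1 + 4x_2 + s4 = 54
  x_1, x_2, s1, s2, s3, s4 ≥ 0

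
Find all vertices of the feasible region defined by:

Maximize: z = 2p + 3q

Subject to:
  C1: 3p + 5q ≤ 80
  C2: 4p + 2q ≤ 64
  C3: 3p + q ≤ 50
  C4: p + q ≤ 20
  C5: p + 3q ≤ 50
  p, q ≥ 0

(0, 0), (16, 0), (12, 8), (10, 10), (0, 16)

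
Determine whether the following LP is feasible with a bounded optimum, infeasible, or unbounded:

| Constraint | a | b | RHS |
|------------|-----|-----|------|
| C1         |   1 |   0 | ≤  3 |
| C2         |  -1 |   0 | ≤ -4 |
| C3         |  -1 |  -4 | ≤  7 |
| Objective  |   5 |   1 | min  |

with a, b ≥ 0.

Infeasible (no feasible solution exists)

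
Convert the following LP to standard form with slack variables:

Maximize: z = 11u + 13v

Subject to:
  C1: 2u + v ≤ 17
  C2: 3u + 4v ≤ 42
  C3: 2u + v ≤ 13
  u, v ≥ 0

max z = 11u + 13v

s.t.
  2u + v + s1 = 17
  3u + 4v + s2 = 42
  2u + v + s3 = 13
  u, v, s1, s2, s3 ≥ 0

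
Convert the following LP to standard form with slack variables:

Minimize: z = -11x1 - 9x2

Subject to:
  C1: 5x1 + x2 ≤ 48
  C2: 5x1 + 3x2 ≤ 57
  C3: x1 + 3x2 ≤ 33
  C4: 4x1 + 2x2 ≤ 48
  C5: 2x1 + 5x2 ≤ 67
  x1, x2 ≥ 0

min z = -11x1 - 9x2

s.t.
  5x1 + x2 + s1 = 48
  5x1 + 3x2 + s2 = 57
  x1 + 3x2 + s3 = 33
  4x1 + 2x2 + s4 = 48
  2x1 + 5x2 + s5 = 67
  x1, x2, s1, s2, s3, s4, s5 ≥ 0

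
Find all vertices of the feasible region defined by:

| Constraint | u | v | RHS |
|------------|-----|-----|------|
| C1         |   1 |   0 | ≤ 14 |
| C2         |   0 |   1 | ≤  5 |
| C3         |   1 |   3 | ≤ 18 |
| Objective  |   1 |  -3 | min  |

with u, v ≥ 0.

(0, 0), (14, 0), (14, 1.333), (3, 5), (0, 5)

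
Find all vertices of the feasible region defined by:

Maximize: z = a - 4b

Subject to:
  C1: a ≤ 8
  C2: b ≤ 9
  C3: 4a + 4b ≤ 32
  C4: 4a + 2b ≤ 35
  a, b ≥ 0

(0, 0), (8, 0), (0, 8)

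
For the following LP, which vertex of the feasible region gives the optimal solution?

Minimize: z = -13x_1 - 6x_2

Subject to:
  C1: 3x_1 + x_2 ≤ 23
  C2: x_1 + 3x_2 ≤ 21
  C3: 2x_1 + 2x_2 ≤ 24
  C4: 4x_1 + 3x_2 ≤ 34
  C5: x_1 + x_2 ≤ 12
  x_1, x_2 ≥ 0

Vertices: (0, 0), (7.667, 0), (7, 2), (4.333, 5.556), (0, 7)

Evaluate the objective at each vertex of the feasible region:
  z(0, 0) = 0
  z(7.667, 0) = -99.67
  z(7, 2) = -103  ←
  z(4.333, 5.556) = -89.67
  z(0, 7) = -42
The minimum is at x_1 = 7, x_2 = 2.

(7, 2)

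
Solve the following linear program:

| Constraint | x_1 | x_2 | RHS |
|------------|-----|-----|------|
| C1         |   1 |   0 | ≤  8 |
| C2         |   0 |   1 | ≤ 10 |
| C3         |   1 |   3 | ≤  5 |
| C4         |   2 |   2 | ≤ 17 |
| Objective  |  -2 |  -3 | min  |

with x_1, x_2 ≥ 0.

Evaluate the objective at each vertex of the feasible region:
  z(0, 0) = 0
  z(5, 0) = -10  ←
  z(0, 1.667) = -5
The minimum is at x_1 = 5, x_2 = 0.

x_1 = 5, x_2 = 0, z = -10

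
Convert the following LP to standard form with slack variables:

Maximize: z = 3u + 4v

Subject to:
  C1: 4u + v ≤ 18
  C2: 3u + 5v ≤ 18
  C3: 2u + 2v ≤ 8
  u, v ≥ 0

max z = 3u + 4v

s.t.
  4u + v + s1 = 18
  3u + 5v + s2 = 18
  2u + 2v + s3 = 8
  u, v, s1, s2, s3 ≥ 0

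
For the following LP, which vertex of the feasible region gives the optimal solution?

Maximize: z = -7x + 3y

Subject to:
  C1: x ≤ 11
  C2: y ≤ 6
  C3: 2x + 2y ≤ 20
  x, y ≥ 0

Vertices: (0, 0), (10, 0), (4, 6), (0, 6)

Evaluate the objective at each vertex of the feasible region:
  z(0, 0) = 0
  z(10, 0) = -70
  z(4, 6) = -10
  z(0, 6) = 18  ←
The maximum is at x = 0, y = 6.

(0, 6)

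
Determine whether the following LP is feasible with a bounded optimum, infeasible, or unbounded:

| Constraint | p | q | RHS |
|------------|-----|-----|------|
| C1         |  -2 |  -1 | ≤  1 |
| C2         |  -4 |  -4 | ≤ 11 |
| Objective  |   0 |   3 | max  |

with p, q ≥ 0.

Unbounded (objective can increase without bound)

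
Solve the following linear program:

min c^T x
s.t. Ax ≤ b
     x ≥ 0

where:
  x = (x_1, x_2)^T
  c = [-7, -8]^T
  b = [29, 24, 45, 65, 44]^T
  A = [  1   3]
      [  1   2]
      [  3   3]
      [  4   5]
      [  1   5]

Evaluate the objective at each vertex of the feasible region:
  z(0, 0) = 0
  z(15, 0) = -105
  z(10, 5) = -110  ←
  z(7.143, 7.286) = -108.3
  z(6.5, 7.5) = -105.5
  z(0, 8.8) = -70.4
The minimum is at x_1 = 10, x_2 = 5.

x_1 = 10, x_2 = 5, z = -110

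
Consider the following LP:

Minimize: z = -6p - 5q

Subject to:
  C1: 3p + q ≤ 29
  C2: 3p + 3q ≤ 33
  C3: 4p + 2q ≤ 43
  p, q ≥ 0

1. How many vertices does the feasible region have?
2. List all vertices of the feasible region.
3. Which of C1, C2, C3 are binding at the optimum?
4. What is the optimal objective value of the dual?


1. 4
2. (0, 0), (9.667, 0), (9, 2), (0, 11)
3. C1, C2
4. -64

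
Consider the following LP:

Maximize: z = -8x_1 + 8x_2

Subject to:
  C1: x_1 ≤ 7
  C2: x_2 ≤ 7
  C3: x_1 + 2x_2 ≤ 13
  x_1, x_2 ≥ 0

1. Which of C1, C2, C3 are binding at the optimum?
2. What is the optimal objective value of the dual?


1. C3
2. 52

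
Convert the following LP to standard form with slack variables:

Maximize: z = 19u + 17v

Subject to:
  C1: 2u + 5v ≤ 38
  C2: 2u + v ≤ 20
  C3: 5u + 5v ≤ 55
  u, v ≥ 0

max z = 19u + 17v

s.t.
  2u + 5v + s1 = 38
  2u + v + s2 = 20
  5u + 5v + s3 = 55
  u, v, s1, s2, s3 ≥ 0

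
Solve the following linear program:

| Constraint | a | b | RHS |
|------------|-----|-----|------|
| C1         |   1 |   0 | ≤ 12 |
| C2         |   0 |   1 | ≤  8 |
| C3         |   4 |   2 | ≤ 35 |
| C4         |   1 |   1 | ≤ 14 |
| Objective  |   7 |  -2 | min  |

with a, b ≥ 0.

Evaluate the objective at each vertex of the feasible region:
  z(0, 0) = 0
  z(8.75, 0) = 61.25
  z(4.75, 8) = 17.25
  z(0, 8) = -16  ←
The minimum is at a = 0, b = 8.

a = 0, b = 8, z = -16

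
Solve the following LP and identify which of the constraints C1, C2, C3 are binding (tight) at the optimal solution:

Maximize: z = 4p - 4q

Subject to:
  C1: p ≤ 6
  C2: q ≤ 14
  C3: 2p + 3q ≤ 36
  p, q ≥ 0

At p = 6, q = 0, compute slack b - a·x for each constraint:
  C1: 6 − 6 = 0  (binding)
  C2: 14 − 0 = 14  (slack)
  C3: 36 − 12 = 24  (slack)

Optimal: p = 6, q = 0
Binding: C1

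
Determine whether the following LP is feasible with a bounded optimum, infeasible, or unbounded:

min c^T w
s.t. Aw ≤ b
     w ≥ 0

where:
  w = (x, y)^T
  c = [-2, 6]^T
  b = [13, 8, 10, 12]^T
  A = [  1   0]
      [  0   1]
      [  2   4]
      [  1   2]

Feasible with a bounded optimal solution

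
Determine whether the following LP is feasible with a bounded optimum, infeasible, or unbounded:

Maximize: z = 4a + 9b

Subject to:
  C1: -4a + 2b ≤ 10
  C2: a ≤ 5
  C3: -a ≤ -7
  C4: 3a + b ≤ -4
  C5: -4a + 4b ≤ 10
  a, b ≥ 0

Infeasible (no feasible solution exists)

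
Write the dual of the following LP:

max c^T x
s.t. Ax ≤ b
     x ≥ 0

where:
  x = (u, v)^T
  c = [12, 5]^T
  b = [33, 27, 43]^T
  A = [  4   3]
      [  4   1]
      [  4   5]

Primal max cᵀx s.t. Ax ≤ b, x ≥ 0  →  Dual min bᵀy s.t. Aᵀy ≥ c, y ≥ 0.

Minimize: z = 33y1 + 27y2 + 43y3

Subject to:
  4y1 + 4y2 + 4y3 ≥ 12
  3y1 + y2 + 5y3 ≥ 5
  y1, y2, y3 ≥ 0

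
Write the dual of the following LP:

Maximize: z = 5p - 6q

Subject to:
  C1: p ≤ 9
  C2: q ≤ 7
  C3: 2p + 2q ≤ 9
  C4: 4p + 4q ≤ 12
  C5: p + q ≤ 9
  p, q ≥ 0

Primal max cᵀx s.t. Ax ≤ b, x ≥ 0  →  Dual min bᵀy s.t. Aᵀy ≥ c, y ≥ 0.

Minimize: z = 9y1 + 7y2 + 9y3 + 12y4 + 9y5

Subject to:
  y1 + 2y3 + 4y4 + y5 ≥ 5
  y2 + 2y3 + 4y4 + y5 ≥ -6
  y1, y2, y3, y4, y5 ≥ 0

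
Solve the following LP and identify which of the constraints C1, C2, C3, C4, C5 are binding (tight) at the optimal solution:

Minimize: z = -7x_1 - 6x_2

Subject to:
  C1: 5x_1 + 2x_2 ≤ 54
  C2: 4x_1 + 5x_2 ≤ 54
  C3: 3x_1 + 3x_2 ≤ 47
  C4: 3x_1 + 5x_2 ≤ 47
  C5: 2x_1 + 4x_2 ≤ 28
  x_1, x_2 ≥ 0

At x_1 = 10, x_2 = 2, compute slack b - a·x for each constraint:
  C1: 54 − 54 = 0  (binding)
  C2: 54 − 50 = 4  (slack)
  C3: 47 − 36 = 11  (slack)
  C4: 47 − 40 = 7  (slack)
  C5: 28 − 28 = 0  (binding)

Optimal: x_1 = 10, x_2 = 2
Binding: C1, C5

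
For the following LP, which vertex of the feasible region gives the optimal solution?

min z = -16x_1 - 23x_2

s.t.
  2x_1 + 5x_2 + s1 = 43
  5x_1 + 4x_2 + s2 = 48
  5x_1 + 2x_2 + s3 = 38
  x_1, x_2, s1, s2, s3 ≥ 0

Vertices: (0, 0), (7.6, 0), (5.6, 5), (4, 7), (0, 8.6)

Evaluate the objective at each vertex of the feasible region:
  z(0, 0) = 0
  z(7.6, 0) = -121.6
  z(5.6, 5) = -204.6
  z(4, 7) = -225  ←
  z(0, 8.6) = -197.8
The minimum is at x_1 = 4, x_2 = 7.

(4, 7)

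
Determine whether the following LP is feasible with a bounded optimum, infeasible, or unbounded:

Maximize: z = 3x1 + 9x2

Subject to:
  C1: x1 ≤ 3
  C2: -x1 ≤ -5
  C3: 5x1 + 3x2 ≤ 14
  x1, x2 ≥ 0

Infeasible (no feasible solution exists)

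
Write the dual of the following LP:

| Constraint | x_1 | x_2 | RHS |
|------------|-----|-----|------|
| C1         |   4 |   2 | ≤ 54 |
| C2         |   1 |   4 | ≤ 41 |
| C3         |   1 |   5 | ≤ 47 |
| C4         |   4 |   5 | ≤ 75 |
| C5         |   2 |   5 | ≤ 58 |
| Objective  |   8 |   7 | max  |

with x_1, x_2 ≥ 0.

Primal max cᵀx s.t. Ax ≤ b, x ≥ 0  →  Dual min bᵀy s.t. Aᵀy ≥ c, y ≥ 0.

Minimize: z = 54y1 + 41y2 + 47y3 + 75y4 + 58y5

Subject to:
  4y1 + y2 + y3 + 4y4 + 2y5 ≥ 8
  2y1 + 4y2 + 5y3 + 5y4 + 5y5 ≥ 7
  y1, y2, y3, y4, y5 ≥ 0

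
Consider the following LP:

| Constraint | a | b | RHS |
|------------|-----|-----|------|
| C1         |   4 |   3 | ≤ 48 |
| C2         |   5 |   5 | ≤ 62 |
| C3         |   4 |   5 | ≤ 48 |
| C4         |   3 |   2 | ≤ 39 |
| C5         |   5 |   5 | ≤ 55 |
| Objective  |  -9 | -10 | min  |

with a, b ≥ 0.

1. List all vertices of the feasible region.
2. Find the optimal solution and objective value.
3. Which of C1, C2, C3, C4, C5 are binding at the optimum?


1. (0, 0), (11, 0), (7, 4), (0, 9.6)
2. a = 7, b = 4, z = -103
3. C3, C5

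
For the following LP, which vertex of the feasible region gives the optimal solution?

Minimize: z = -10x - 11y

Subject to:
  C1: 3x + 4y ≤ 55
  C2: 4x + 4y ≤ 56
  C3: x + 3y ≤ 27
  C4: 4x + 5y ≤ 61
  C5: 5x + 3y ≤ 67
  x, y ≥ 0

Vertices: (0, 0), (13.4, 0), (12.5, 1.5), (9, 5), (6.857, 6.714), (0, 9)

Evaluate the objective at each vertex of the feasible region:
  z(0, 0) = 0
  z(13.4, 0) = -134
  z(12.5, 1.5) = -141.5
  z(9, 5) = -145  ←
  z(6.857, 6.714) = -142.4
  z(0, 9) = -99
The minimum is at x = 9, y = 5.

(9, 5)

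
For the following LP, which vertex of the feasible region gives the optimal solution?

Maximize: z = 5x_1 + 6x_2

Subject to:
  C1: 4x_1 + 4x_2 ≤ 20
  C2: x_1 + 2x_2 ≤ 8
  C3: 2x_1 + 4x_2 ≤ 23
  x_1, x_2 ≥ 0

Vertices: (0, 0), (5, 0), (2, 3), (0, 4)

Evaluate the objective at each vertex of the feasible region:
  z(0, 0) = 0
  z(5, 0) = 25
  z(2, 3) = 28  ←
  z(0, 4) = 24
The maximum is at x_1 = 2, x_2 = 3.

(2, 3)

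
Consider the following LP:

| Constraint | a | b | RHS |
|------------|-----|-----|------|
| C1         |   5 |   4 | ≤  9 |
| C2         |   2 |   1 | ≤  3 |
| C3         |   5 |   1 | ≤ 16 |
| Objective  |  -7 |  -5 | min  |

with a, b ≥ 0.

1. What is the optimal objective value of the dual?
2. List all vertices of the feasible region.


1. -12
2. (0, 0), (1.5, 0), (1, 1), (0, 2.25)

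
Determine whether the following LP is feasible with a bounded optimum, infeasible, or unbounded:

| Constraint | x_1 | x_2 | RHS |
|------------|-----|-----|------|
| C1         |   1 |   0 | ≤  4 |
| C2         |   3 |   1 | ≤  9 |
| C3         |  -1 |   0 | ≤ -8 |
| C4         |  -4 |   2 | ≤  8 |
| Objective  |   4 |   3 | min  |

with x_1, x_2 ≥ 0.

Infeasible (no feasible solution exists)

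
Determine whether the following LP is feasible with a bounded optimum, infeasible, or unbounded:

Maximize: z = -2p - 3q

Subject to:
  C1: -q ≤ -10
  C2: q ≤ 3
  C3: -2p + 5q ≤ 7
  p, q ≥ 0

Infeasible (no feasible solution exists)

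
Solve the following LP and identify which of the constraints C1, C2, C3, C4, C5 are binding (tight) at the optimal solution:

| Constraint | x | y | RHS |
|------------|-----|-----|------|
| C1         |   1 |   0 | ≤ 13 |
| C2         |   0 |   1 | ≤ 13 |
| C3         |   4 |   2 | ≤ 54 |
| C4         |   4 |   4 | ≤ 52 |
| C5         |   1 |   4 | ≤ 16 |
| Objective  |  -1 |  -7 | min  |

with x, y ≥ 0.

At x = 0, y = 4, compute slack b - a·x for each constraint:
  C1: 13 − 0 = 13  (slack)
  C2: 13 − 4 = 9  (slack)
  C3: 54 − 8 = 46  (slack)
  C4: 52 − 16 = 36  (slack)
  C5: 16 − 16 = 0  (binding)

Optimal: x = 0, y = 4
Binding: C5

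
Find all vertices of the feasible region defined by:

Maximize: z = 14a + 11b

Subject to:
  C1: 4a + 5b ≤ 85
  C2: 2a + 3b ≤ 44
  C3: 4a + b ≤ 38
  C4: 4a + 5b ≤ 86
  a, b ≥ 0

(0, 0), (9.5, 0), (7, 10), (0, 14.67)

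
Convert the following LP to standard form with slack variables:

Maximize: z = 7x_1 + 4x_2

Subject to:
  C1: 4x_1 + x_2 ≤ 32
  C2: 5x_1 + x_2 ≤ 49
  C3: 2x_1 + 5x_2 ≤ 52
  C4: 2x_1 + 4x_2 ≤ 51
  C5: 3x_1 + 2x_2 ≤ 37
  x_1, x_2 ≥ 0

max z = 7x_1 + 4x_2

s.t.
  4x_1 + x_2 + s1 = 32
  5x_1 + x_2 + s2 = 49
  2x_1 + 5x_2 + s3 = 52
  2x_1 + 4x_2 + s4 = 51
  3x_1 + 2x_2 + s5 = 37
  x_1, x_2, s1, s2, s3, s4, s5 ≥ 0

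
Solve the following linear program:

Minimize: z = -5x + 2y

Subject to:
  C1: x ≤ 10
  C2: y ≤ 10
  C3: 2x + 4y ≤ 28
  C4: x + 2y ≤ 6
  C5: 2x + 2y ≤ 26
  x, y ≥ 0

Evaluate the objective at each vertex of the feasible region:
  z(0, 0) = 0
  z(6, 0) = -30  ←
  z(0, 3) = 6
The minimum is at x = 6, y = 0.

x = 6, y = 0, z = -30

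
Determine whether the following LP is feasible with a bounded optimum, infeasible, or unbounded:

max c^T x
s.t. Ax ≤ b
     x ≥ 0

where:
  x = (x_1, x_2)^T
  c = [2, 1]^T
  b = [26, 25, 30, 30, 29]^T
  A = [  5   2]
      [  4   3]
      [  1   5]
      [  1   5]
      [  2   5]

Feasible with a bounded optimal solution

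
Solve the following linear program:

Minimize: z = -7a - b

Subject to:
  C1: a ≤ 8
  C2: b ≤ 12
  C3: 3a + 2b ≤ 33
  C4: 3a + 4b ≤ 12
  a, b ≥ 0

Evaluate the objective at each vertex of the feasible region:
  z(0, 0) = 0
  z(4, 0) = -28  ←
  z(0, 3) = -3
The minimum is at a = 4, b = 0.

a = 4, b = 0, z = -28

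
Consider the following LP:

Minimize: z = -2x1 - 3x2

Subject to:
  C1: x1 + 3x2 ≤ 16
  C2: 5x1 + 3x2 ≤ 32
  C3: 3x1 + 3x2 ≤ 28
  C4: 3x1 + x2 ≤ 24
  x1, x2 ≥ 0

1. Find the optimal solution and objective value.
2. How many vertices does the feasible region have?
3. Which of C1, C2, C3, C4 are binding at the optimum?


1. x1 = 4, x2 = 4, z = -20
2. 4
3. C1, C2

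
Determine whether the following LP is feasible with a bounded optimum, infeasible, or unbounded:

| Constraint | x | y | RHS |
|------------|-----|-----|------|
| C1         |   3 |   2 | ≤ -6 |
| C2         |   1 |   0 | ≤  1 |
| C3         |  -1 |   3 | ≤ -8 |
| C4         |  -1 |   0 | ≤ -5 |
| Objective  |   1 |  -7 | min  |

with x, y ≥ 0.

Infeasible (no feasible solution exists)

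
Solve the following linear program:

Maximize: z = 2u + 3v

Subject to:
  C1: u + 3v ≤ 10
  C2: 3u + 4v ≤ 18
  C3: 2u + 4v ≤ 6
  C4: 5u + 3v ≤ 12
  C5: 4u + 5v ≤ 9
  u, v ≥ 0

Evaluate the objective at each vertex of the feasible region:
  z(0, 0) = 0
  z(2.25, 0) = 4.5
  z(1, 1) = 5  ←
  z(0, 1.5) = 4.5
The maximum is at u = 1, v = 1.

u = 1, v = 1, z = 5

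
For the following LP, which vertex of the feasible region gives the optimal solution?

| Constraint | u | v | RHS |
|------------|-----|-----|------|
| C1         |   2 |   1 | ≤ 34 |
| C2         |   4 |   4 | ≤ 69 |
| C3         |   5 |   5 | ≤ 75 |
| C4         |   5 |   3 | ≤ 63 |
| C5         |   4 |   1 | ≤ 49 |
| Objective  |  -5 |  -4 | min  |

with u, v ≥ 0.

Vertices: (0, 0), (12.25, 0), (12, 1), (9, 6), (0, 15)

Evaluate the objective at each vertex of the feasible region:
  z(0, 0) = 0
  z(12.25, 0) = -61.25
  z(12, 1) = -64
  z(9, 6) = -69  ←
  z(0, 15) = -60
The minimum is at u = 9, v = 6.

(9, 6)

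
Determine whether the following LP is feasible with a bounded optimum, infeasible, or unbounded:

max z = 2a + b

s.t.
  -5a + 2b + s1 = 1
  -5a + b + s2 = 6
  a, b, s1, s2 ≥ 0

Unbounded (objective can increase without bound)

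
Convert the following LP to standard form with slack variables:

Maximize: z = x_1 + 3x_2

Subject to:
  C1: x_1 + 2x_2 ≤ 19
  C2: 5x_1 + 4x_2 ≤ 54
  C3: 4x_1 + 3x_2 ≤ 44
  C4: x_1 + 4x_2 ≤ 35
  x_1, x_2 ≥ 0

max z = x_1 + 3x_2

s.t.
  x_1 + 2x_2 + s1 = 19
  5x_1 + 4x_2 + s2 = 54
  4x_1 + 3x_2 + s3 = 44
  x_1 + 4x_2 + s4 = 35
  x_1, x_2, s1, s2, s3, s4 ≥ 0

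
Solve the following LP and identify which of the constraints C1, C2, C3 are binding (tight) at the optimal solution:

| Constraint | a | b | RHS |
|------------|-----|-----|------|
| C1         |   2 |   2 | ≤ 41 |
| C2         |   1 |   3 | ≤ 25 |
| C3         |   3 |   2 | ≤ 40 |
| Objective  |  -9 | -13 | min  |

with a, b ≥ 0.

At a = 10, b = 5, compute slack b - a·x for each constraint:
  C1: 41 − 30 = 11  (slack)
  C2: 25 − 25 = 0  (binding)
  C3: 40 − 40 = 0  (binding)

Optimal: a = 10, b = 5
Binding: C2, C3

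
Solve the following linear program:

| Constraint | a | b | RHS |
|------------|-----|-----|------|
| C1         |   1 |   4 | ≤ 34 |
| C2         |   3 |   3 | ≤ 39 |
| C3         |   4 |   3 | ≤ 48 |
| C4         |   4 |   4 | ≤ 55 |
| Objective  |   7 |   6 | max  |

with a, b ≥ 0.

Evaluate the objective at each vertex of the feasible region:
  z(0, 0) = 0
  z(12, 0) = 84
  z(9, 4) = 87  ←
  z(6, 7) = 84
  z(0, 8.5) = 51
The maximum is at a = 9, b = 4.

a = 9, b = 4, z = 87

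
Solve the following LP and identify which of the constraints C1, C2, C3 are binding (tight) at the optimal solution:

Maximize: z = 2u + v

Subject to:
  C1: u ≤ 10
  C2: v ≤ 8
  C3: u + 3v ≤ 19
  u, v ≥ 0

At u = 10, v = 3, compute slack b - a·x for each constraint:
  C1: 10 − 10 = 0  (binding)
  C2: 8 − 3 = 5  (slack)
  C3: 19 − 19 = 0  (binding)

Optimal: u = 10, v = 3
Binding: C1, C3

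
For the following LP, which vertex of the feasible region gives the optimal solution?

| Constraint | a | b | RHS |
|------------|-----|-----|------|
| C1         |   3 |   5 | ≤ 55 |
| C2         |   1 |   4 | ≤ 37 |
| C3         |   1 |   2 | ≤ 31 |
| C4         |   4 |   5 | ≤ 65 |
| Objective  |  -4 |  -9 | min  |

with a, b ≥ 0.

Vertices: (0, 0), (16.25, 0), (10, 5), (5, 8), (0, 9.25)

Evaluate the objective at each vertex of the feasible region:
  z(0, 0) = 0
  z(16.25, 0) = -65
  z(10, 5) = -85
  z(5, 8) = -92  ←
  z(0, 9.25) = -83.25
The minimum is at a = 5, b = 8.

(5, 8)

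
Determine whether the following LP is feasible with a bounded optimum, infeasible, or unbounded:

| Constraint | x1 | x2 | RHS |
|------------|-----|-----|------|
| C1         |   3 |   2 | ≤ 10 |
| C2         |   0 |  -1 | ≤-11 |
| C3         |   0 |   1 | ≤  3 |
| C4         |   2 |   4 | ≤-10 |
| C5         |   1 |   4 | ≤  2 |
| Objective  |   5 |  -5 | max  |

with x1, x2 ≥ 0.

Infeasible (no feasible solution exists)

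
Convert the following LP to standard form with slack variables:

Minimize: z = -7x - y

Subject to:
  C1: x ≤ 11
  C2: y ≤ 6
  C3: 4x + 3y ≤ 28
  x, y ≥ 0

min z = -7x - y

s.t.
  x + s1 = 11
  y + s2 = 6
  4x + 3y + s3 = 28
  x, y, s1, s2, s3 ≥ 0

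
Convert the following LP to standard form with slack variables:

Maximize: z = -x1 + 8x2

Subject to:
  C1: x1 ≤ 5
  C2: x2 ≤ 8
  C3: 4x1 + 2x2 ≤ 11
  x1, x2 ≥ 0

max z = -x1 + 8x2

s.t.
  x1 + s1 = 5
  x2 + s2 = 8
  4x1 + 2x2 + s3 = 11
  x1, x2, s1, s2, s3 ≥ 0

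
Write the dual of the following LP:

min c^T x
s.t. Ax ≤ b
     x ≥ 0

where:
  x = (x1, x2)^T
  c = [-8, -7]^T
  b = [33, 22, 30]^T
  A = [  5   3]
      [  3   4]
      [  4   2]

Primal min cᵀx s.t. Ax ≤ b, x ≥ 0  →  Dual max −bᵀy s.t. Aᵀy ≥ −c, y ≥ 0.

Maximize: z = -33y1 - 22y2 - 30y3

Subject to:
  5y1 + 3y2 + 4y3 ≥ 8
  3y1 + 4y2 + 2y3 ≥ 7
  y1, y2, y3 ≥ 0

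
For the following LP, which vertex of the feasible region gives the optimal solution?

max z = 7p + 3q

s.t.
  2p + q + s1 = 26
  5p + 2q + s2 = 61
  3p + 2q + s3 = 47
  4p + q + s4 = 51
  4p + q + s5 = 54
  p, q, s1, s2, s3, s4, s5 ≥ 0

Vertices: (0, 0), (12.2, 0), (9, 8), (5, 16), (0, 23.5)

Evaluate the objective at each vertex of the feasible region:
  z(0, 0) = 0
  z(12.2, 0) = 85.4
  z(9, 8) = 87  ←
  z(5, 16) = 83
  z(0, 23.5) = 70.5
The maximum is at p = 9, q = 8.

(9, 8)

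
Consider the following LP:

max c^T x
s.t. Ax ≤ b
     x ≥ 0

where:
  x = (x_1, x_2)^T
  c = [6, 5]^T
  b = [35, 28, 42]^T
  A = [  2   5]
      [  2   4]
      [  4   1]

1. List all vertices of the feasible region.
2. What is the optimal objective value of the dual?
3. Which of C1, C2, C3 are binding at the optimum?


1. (0, 0), (10.5, 0), (10, 2), (0, 7)
2. 70
3. C2, C3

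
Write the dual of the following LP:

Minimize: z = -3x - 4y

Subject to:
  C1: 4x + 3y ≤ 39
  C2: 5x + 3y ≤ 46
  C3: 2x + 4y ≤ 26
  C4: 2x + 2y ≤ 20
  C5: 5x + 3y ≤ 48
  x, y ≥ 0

Primal min cᵀx s.t. Ax ≤ b, x ≥ 0  →  Dual max −bᵀy s.t. Aᵀy ≥ −c, y ≥ 0.

Maximize: z = -39y1 - 46y2 - 26y3 - 20y4 - 48y5

Subject to:
  4y1 + 5y2 + 2y3 + 2y4 + 5y5 ≥ 3
  3y1 + 3y2 + 4y3 + 2y4 + 3y5 ≥ 4
  y1, y2, y3, y4, y5 ≥ 0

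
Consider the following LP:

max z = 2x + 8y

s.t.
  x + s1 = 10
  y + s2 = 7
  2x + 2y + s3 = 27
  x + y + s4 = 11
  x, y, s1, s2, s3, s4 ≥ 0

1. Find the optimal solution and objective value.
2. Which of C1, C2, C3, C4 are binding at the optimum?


1. x = 4, y = 7, z = 64
2. C2, C4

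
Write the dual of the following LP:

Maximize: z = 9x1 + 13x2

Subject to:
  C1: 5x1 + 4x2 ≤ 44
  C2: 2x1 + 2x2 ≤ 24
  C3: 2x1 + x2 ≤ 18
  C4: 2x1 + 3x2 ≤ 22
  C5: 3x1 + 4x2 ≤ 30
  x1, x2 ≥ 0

Primal max cᵀx s.t. Ax ≤ b, x ≥ 0  →  Dual min bᵀy s.t. Aᵀy ≥ c, y ≥ 0.

Minimize: z = 44y1 + 24y2 + 18y3 + 22y4 + 30y5

Subject to:
  5y1 + 2y2 + 2y3 + 2y4 + 3y5 ≥ 9
  4y1 + 2y2 + y3 + 3y4 + 4y5 ≥ 13
  y1, y2, y3, y4, y5 ≥ 0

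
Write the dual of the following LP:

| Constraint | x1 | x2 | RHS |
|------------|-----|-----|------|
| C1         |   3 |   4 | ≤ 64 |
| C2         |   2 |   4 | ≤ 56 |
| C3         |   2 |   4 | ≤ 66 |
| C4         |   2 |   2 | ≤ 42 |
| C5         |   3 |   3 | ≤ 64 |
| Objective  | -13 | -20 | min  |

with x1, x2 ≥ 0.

Primal min cᵀx s.t. Ax ≤ b, x ≥ 0  →  Dual max −bᵀy s.t. Aᵀy ≥ −c, y ≥ 0.

Maximize: z = -64y1 - 56y2 - 66y3 - 42y4 - 64y5

Subject to:
  3y1 + 2y2 + 2y3 + 2y4 + 3y5 ≥ 13
  4y1 + 4y2 + 4y3 + 2y4 + 3y5 ≥ 20
  y1, y2, y3, y4, y5 ≥ 0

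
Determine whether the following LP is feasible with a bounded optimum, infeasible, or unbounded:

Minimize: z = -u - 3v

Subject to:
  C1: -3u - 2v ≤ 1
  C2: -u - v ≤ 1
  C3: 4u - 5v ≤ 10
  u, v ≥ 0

Unbounded (objective can decrease without bound)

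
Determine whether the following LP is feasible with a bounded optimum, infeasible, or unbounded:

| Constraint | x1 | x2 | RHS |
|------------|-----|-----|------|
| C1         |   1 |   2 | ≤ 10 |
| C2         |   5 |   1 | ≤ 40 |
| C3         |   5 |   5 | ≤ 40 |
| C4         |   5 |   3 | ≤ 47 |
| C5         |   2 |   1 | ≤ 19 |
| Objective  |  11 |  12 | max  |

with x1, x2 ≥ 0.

Feasible with a bounded optimal solution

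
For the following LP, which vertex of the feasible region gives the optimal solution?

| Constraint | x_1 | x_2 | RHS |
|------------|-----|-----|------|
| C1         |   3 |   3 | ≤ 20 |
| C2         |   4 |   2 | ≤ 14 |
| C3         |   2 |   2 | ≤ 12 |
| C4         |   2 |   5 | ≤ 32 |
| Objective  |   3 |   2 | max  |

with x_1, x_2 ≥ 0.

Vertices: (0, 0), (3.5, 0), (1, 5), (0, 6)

Evaluate the objective at each vertex of the feasible region:
  z(0, 0) = 0
  z(3.5, 0) = 10.5
  z(1, 5) = 13  ←
  z(0, 6) = 12
The maximum is at x_1 = 1, x_2 = 5.

(1, 5)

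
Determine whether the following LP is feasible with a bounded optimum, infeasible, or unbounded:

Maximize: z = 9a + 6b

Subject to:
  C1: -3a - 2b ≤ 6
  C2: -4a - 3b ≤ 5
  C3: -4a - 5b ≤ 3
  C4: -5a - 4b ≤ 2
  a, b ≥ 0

Unbounded (objective can increase without bound)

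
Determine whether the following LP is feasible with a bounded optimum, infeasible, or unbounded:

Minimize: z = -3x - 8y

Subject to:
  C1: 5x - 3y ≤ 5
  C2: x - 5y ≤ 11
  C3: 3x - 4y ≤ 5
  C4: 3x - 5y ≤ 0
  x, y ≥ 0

Unbounded (objective can decrease without bound)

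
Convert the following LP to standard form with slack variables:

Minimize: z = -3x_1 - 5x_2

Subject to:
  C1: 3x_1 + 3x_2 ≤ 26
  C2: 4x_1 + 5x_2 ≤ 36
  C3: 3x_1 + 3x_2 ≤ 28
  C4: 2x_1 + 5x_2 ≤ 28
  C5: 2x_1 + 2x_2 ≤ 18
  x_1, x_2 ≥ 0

min z = -3x_1 - 5x_2

s.t.
  3x_1 + 3x_2 + s1 = 26
  4x_1 + 5x_2 + s2 = 36
  3x_1 + 3x_2 + s3 = 28
  2x_1 + 5x_2 + s4 = 28
  2x_1 + 2x_2 + s5 = 18
  x_1, x_2, s1, s2, s3, s4, s5 ≥ 0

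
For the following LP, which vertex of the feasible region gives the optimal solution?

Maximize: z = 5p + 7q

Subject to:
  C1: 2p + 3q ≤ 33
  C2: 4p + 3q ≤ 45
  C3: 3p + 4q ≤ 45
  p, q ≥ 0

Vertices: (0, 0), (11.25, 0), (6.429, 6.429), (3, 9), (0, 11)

Evaluate the objective at each vertex of the feasible region:
  z(0, 0) = 0
  z(11.25, 0) = 56.25
  z(6.429, 6.429) = 77.14
  z(3, 9) = 78  ←
  z(0, 11) = 77
The maximum is at p = 3, q = 9.

(3, 9)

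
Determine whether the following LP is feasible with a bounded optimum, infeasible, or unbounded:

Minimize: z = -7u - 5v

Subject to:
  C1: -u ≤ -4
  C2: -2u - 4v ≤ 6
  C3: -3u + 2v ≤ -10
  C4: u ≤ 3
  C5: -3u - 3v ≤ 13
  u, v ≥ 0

Infeasible (no feasible solution exists)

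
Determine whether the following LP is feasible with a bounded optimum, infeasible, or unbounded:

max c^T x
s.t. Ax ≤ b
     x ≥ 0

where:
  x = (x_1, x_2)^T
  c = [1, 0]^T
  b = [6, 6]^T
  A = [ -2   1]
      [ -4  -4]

Unbounded (objective can increase without bound)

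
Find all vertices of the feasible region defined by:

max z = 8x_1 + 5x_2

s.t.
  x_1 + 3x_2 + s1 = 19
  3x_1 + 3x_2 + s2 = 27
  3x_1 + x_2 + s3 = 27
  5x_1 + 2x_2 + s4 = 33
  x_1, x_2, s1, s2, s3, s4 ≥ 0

(0, 0), (6.6, 0), (5, 4), (4, 5), (0, 6.333)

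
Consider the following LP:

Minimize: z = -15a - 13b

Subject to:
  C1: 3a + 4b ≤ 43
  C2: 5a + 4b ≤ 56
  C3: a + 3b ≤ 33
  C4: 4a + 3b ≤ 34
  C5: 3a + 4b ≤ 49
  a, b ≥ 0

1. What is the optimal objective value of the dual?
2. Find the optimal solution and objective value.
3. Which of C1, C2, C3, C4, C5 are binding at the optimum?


1. -145
2. a = 1, b = 10, z = -145
3. C1, C4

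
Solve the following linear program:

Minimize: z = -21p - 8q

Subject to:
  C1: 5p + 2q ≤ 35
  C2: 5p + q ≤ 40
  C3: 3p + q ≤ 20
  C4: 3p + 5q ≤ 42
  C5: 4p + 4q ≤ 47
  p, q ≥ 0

Evaluate the objective at each vertex of the feasible region:
  z(0, 0) = 0
  z(6.667, 0) = -140
  z(5, 5) = -145  ←
  z(4.789, 5.526) = -144.8
  z(0, 8.4) = -67.2
The minimum is at p = 5, q = 5.

p = 5, q = 5, z = -145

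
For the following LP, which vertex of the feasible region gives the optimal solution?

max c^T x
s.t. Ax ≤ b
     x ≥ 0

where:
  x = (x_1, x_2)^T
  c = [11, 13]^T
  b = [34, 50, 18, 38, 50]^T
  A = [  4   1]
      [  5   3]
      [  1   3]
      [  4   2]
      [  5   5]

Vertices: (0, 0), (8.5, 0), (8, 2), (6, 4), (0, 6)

Evaluate the objective at each vertex of the feasible region:
  z(0, 0) = 0
  z(8.5, 0) = 93.5
  z(8, 2) = 114
  z(6, 4) = 118  ←
  z(0, 6) = 78
The maximum is at x_1 = 6, x_2 = 4.

(6, 4)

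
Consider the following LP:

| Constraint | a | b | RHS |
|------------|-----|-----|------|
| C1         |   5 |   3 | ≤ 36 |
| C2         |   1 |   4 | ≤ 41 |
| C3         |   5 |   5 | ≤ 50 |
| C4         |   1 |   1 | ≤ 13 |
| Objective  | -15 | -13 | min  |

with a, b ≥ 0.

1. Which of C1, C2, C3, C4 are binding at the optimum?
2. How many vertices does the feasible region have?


1. C1, C3
2. 4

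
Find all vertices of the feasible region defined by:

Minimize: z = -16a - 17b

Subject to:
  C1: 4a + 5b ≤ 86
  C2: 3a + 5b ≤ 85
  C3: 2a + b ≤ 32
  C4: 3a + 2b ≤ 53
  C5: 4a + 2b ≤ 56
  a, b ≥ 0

(0, 0), (14, 0), (9, 10), (1, 16.4), (0, 17)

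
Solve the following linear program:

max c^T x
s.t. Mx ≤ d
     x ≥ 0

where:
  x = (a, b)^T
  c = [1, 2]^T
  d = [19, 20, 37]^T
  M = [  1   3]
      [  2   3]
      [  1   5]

Evaluate the objective at each vertex of the feasible region:
  z(0, 0) = 0
  z(10, 0) = 10
  z(1, 6) = 13  ←
  z(0, 6.333) = 12.67
The maximum is at a = 1, b = 6.

a = 1, b = 6, z = 13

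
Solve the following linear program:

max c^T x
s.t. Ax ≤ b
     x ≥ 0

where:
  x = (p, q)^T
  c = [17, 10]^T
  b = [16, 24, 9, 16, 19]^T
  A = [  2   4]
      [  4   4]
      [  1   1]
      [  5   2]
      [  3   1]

Evaluate the objective at each vertex of the feasible region:
  z(0, 0) = 0
  z(3.2, 0) = 54.4
  z(2, 3) = 64  ←
  z(0, 4) = 40
The maximum is at p = 2, q = 3.

p = 2, q = 3, z = 64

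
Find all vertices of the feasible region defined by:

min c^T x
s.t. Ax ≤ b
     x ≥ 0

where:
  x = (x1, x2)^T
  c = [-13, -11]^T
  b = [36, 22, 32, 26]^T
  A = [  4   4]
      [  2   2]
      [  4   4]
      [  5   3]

(0, 0), (5.2, 0), (1, 7), (0, 8)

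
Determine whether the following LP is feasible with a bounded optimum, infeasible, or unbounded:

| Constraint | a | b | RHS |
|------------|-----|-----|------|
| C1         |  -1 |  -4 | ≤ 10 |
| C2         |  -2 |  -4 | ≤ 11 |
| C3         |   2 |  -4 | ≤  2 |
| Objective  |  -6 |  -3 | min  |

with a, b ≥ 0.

Unbounded (objective can decrease without bound)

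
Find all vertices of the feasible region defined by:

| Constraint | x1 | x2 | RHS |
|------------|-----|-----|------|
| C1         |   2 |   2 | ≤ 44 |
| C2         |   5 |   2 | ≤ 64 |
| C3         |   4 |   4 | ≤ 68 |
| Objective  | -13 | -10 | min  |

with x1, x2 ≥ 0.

(0, 0), (12.8, 0), (10, 7), (0, 17)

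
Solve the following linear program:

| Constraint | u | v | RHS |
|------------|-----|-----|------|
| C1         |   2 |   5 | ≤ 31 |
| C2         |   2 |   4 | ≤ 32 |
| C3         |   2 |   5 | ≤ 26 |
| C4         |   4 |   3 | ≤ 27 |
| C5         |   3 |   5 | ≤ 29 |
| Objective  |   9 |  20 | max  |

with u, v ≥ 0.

Evaluate the objective at each vertex of the feasible region:
  z(0, 0) = 0
  z(6.75, 0) = 60.75
  z(4.364, 3.182) = 102.9
  z(3, 4) = 107  ←
  z(0, 5.2) = 104
The maximum is at u = 3, v = 4.

u = 3, v = 4, z = 107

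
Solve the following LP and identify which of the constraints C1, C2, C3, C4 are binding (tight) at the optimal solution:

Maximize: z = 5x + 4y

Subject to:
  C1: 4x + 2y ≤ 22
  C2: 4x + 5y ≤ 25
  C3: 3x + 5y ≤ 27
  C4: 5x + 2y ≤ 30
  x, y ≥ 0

At x = 5, y = 1, compute slack b - a·x for each constraint:
  C1: 22 − 22 = 0  (binding)
  C2: 25 − 25 = 0  (binding)
  C3: 27 − 20 = 7  (slack)
  C4: 30 − 27 = 3  (slack)

Optimal: x = 5, y = 1
Binding: C1, C2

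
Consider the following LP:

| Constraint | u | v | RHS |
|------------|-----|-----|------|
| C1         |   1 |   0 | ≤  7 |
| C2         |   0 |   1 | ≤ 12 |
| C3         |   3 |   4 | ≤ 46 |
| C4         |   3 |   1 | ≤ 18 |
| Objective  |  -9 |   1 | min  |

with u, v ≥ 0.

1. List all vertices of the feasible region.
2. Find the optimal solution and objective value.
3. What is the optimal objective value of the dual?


1. (0, 0), (6, 0), (2.889, 9.333), (0, 11.5)
2. u = 6, v = 0, z = -54
3. -54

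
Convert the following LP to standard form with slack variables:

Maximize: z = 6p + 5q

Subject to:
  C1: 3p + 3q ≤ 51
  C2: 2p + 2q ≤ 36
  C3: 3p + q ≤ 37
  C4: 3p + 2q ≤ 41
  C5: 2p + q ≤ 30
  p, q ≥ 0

max z = 6p + 5q

s.t.
  3p + 3q + s1 = 51
  2p + 2q + s2 = 36
  3p + q + s3 = 37
  3p + 2q + s4 = 41
  2p + q + s5 = 30
  p, q, s1, s2, s3, s4, s5 ≥ 0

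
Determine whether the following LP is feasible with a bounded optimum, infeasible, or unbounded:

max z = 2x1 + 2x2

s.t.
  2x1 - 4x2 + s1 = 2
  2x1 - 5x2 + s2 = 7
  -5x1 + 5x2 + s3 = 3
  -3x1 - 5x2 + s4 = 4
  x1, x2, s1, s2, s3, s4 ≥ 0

Unbounded (objective can increase without bound)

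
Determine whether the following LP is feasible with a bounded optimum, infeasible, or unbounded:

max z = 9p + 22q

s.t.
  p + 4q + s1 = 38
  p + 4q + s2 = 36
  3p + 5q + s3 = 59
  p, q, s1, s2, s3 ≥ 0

Feasible with a bounded optimal solution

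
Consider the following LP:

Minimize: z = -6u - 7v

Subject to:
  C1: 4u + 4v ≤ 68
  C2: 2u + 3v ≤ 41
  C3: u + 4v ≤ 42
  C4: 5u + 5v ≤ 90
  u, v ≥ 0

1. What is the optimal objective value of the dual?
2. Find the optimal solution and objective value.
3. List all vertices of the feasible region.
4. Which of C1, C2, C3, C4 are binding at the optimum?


1. -109
2. u = 10, v = 7, z = -109
3. (0, 0), (17, 0), (10, 7), (7.6, 8.6), (0, 10.5)
4. C1, C2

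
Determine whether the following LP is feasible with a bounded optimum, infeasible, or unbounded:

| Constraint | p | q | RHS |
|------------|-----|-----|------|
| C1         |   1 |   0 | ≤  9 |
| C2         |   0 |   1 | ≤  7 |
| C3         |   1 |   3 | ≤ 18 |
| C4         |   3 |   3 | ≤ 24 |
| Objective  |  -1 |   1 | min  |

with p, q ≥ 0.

Feasible with a bounded optimal solution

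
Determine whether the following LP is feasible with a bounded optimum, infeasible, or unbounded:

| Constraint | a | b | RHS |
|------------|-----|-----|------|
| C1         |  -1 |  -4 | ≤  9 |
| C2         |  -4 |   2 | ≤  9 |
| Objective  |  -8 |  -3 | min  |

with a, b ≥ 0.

Unbounded (objective can decrease without bound)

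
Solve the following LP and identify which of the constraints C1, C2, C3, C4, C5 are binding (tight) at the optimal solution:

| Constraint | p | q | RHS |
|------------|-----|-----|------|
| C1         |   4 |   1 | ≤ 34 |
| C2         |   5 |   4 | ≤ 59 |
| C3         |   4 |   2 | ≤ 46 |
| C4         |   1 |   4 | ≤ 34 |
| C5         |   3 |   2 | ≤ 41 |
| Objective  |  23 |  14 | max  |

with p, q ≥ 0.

At p = 7, q = 6, compute slack b - a·x for each constraint:
  C1: 34 − 34 = 0  (binding)
  C2: 59 − 59 = 0  (binding)
  C3: 46 − 40 = 6  (slack)
  C4: 34 − 31 = 3  (slack)
  C5: 41 − 33 = 8  (slack)

Optimal: p = 7, q = 6
Binding: C1, C2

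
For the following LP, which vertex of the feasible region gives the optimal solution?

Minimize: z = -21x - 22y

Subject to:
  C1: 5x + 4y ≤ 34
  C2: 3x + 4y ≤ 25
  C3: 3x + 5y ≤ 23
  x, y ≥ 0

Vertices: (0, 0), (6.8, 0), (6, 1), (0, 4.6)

Evaluate the objective at each vertex of the feasible region:
  z(0, 0) = 0
  z(6.8, 0) = -142.8
  z(6, 1) = -148  ←
  z(0, 4.6) = -101.2
The minimum is at x = 6, y = 1.

(6, 1)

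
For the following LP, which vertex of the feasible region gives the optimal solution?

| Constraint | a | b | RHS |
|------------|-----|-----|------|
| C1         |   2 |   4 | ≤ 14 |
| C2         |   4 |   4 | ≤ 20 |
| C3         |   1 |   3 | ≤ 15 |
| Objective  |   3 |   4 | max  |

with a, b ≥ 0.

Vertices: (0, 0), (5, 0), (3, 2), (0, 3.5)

Evaluate the objective at each vertex of the feasible region:
  z(0, 0) = 0
  z(5, 0) = 15
  z(3, 2) = 17  ←
  z(0, 3.5) = 14
The maximum is at a = 3, b = 2.

(3, 2)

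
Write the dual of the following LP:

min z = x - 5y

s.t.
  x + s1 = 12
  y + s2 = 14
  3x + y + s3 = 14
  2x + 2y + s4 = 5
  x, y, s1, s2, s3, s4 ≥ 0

Primal min cᵀx s.t. Ax ≤ b, x ≥ 0  →  Dual max −bᵀy s.t. Aᵀy ≥ −c, y ≥ 0.

Maximize: z = -12y1 - 14y2 - 14y3 - 5y4

Subject to:
  y1 + 3y3 + 2y4 ≥ -1
  y2 + y3 + 2y4 ≥ 5
  y1, y2, y3, y4 ≥ 0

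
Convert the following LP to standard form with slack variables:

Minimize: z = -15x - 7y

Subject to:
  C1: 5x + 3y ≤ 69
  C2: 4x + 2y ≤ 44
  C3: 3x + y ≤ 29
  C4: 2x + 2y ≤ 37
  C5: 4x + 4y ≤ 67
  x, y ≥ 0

min z = -15x - 7y

s.t.
  5x + 3y + s1 = 69
  4x + 2y + s2 = 44
  3x + y + s3 = 29
  2x + 2y + s4 = 37
  4x + 4y + s5 = 67
  x, y, s1, s2, s3, s4, s5 ≥ 0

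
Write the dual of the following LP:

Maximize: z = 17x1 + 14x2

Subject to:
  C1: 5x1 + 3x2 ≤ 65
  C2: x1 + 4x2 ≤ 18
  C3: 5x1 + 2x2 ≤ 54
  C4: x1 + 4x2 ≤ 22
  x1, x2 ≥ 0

Primal max cᵀx s.t. Ax ≤ b, x ≥ 0  →  Dual min bᵀy s.t. Aᵀy ≥ c, y ≥ 0.

Minimize: z = 65y1 + 18y2 + 54y3 + 22y4

Subject to:
  5y1 + y2 + 5y3 + y4 ≥ 17
  3y1 + 4y2 + 2y3 + 4y4 ≥ 14
  y1, y2, y3, y4 ≥ 0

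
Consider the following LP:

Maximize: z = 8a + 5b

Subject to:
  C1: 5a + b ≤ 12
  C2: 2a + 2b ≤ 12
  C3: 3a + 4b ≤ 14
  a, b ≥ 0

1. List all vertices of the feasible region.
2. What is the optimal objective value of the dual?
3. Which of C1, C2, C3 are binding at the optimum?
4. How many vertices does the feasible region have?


1. (0, 0), (2.4, 0), (2, 2), (0, 3.5)
2. 26
3. C1, C3
4. 4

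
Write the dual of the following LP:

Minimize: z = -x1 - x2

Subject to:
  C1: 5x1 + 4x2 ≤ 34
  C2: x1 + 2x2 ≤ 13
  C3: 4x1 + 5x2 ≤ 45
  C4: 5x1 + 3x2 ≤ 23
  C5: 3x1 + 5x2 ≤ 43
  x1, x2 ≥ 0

Primal min cᵀx s.t. Ax ≤ b, x ≥ 0  →  Dual max −bᵀy s.t. Aᵀy ≥ −c, y ≥ 0.

Maximize: z = -34y1 - 13y2 - 45y3 - 23y4 - 43y5

Subject to:
  5y1 + y2 + 4y3 + 5y4 + 3y5 ≥ 1
  4y1 + 2y2 + 5y3 + 3y4 + 5y5 ≥ 1
  y1, y2, y3, y4, y5 ≥ 0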